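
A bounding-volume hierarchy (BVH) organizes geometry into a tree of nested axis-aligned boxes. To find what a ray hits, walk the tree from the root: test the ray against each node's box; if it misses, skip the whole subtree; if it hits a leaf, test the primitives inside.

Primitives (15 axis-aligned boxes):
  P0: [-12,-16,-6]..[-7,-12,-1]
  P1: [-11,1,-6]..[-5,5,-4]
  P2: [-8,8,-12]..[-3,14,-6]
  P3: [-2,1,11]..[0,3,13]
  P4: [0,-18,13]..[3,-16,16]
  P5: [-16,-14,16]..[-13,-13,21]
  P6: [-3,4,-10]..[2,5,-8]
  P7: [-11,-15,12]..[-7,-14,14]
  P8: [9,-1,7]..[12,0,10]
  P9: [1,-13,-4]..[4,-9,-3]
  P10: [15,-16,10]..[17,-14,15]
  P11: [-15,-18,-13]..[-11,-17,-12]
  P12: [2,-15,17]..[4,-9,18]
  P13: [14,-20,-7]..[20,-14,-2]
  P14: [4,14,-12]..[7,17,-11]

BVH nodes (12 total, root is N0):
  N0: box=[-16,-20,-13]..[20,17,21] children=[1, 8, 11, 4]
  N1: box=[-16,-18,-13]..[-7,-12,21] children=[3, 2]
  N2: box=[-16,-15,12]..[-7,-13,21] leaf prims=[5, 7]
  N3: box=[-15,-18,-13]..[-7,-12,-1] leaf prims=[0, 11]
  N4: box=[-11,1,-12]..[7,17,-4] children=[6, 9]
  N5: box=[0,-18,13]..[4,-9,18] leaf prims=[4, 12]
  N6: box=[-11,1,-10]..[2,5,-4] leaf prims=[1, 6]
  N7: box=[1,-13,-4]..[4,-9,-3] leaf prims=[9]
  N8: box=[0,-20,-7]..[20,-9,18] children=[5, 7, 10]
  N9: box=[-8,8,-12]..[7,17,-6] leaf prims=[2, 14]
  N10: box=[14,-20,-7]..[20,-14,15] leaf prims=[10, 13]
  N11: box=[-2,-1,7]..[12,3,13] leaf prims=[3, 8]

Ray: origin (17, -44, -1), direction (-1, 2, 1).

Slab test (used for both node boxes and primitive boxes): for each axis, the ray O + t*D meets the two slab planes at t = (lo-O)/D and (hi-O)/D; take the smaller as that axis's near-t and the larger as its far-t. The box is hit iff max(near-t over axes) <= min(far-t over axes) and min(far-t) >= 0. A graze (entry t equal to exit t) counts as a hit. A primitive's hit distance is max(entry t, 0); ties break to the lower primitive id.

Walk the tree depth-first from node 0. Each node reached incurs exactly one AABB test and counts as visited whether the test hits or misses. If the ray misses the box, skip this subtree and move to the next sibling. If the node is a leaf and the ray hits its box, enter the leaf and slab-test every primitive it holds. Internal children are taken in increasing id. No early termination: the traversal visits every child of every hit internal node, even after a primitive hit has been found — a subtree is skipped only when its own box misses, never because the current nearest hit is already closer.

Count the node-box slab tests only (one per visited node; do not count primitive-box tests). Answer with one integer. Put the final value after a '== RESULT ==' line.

Traverse from the root:
N0 x:[-3,33] y:[12,61/2] z:[-12,22] -> hit [12,22], descend [1, 4, 8, 11]
  N1 x:[24,33] y:[13,16] z:[-12,22] -> miss, prune
  N4 x:[10,28] y:[45/2,61/2] z:[-11,-3] -> miss, prune
  N8 x:[-3,17] y:[12,35/2] z:[-6,19] -> hit [12,17], descend [5, 7, 10]
    N5 x:[13,17] y:[13,35/2] z:[14,19] -> hit [14,17] leaf, test {P4@t=14, P12(miss)}
    N7 x:[13,16] y:[31/2,35/2] z:[-3,-2] -> miss, prune
    N10 x:[-3,3] y:[12,15] z:[-6,16] -> miss, prune
  N11 x:[5,19] y:[43/2,47/2] z:[8,14] -> miss, prune

Visited [0, 1, 4, 8, 5, 7, 10, 11]. Tests: 8 box, 1 leaf. Nearest: P4.

== RESULT ==
8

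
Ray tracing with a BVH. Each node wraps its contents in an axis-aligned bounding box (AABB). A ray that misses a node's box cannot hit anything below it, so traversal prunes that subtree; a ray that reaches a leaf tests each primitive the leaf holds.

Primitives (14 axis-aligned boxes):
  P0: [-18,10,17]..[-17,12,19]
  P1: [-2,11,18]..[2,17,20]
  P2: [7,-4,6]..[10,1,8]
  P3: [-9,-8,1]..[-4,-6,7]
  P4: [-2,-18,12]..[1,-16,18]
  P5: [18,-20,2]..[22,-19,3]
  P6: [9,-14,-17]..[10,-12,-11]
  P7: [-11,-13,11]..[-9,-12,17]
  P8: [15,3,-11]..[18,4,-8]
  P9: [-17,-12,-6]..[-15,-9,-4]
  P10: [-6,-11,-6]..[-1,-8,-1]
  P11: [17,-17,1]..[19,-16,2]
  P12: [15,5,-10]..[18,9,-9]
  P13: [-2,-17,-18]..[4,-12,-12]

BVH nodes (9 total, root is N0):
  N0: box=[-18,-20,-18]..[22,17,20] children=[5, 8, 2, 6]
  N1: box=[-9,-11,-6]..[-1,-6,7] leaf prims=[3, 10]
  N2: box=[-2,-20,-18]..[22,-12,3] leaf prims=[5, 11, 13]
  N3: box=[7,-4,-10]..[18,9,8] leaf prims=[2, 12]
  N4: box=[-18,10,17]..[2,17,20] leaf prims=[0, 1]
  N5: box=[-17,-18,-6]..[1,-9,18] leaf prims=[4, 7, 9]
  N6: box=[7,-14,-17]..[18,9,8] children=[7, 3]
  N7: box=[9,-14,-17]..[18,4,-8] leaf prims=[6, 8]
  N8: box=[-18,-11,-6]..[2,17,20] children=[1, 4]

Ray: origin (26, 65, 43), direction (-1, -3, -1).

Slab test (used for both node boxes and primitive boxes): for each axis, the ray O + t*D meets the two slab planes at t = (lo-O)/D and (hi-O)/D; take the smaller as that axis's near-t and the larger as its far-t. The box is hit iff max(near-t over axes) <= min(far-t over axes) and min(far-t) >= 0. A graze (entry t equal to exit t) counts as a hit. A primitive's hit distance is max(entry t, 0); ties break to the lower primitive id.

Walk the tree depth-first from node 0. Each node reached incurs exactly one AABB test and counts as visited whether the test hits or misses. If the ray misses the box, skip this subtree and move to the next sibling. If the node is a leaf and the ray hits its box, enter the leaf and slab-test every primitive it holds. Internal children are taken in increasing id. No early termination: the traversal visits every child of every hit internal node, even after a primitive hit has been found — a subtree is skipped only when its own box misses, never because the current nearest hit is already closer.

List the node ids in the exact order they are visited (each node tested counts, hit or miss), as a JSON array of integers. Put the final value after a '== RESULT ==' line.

Walk:
N0 x:[4,44] y:[16,85/3] z:[23,61] -> hit [23,85/3], descend [2, 5, 6, 8]
  N2 x:[4,28] y:[77/3,85/3] z:[40,61] -> miss, prune
  N5 x:[25,43] y:[74/3,83/3] z:[25,49] -> hit [25,83/3] leaf, test {P4@t=27, P7(miss), P9(miss)}
  N6 x:[8,19] y:[56/3,79/3] z:[35,60] -> miss, prune
  N8 x:[24,44] y:[16,76/3] z:[23,49] -> hit [24,76/3], descend [1, 4]
    N1 x:[27,35] y:[71/3,76/3] z:[36,49] -> miss, prune
    N4 x:[24,44] y:[16,55/3] z:[23,26] -> miss, prune

Visited [0, 2, 5, 6, 8, 1, 4]. Tests: 7 box, 1 leaf. Nearest: P4.

== RESULT ==
[0, 2, 5, 6, 8, 1, 4]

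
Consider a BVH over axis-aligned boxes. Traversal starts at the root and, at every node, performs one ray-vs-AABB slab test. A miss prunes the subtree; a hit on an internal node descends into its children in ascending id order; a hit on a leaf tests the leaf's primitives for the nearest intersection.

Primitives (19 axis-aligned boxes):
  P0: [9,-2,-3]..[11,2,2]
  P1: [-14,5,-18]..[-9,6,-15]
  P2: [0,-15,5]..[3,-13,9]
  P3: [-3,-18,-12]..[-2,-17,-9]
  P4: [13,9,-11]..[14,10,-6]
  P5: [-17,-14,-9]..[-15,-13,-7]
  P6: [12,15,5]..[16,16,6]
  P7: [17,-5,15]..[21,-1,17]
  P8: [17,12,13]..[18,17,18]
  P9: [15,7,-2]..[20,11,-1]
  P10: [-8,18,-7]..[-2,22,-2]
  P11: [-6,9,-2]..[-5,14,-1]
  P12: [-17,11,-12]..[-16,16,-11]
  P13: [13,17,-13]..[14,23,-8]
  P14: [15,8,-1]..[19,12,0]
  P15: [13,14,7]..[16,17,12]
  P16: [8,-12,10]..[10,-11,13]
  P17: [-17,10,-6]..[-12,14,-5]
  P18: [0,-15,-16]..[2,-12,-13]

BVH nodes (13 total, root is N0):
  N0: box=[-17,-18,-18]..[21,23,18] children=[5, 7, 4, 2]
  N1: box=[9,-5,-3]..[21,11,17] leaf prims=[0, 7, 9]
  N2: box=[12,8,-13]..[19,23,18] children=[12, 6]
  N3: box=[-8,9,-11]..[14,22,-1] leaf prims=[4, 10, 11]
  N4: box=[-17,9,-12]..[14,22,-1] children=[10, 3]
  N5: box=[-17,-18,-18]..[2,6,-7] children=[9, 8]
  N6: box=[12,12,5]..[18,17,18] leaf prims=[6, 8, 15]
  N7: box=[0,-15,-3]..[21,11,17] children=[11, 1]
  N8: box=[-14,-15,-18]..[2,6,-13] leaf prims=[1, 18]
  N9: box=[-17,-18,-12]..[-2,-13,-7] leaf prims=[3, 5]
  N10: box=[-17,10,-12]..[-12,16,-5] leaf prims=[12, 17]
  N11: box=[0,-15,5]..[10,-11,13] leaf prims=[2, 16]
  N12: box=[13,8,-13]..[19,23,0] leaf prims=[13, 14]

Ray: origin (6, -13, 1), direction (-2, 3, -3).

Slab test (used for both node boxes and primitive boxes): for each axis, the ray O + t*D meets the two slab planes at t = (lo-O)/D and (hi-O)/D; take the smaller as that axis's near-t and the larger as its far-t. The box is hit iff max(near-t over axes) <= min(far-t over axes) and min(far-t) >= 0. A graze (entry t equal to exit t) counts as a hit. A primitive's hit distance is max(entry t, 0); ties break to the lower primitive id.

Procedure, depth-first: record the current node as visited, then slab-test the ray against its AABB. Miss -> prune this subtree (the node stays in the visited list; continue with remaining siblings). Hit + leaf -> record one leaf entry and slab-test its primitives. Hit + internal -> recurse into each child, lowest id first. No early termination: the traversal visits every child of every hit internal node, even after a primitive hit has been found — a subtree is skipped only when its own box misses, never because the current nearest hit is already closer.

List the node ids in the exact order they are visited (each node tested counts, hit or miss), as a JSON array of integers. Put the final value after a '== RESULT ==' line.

Walk:
N0 x:[-15/2,23/2] y:[-5/3,12] z:[-17/3,19/3] -> hit [-5/3,19/3], descend [2, 4, 5, 7]
  N2 x:[-13/2,-3] y:[7,12] z:[-17/3,14/3] -> miss, prune
  N4 x:[-4,23/2] y:[22/3,35/3] z:[2/3,13/3] -> miss, prune
  N5 x:[2,23/2] y:[-5/3,19/3] z:[8/3,19/3] -> hit [8/3,19/3], descend [8, 9]
    N8 x:[2,10] y:[-2/3,19/3] z:[14/3,19/3] -> hit [14/3,19/3] leaf, test {P1(miss), P18(miss)}
    N9 x:[4,23/2] y:[-5/3,0] z:[8/3,13/3] -> miss, prune
  N7 x:[-15/2,3] y:[-2/3,8] z:[-16/3,4/3] -> hit [-2/3,4/3], descend [1, 11]
    N1 x:[-15/2,-3/2] y:[8/3,8] z:[-16/3,4/3] -> miss, prune
    N11 x:[-2,3] y:[-2/3,2/3] z:[-4,-4/3] -> miss, prune

order=[0, 2, 4, 5, 8, 9, 7, 1, 11]  |boxes|=9  |leaves|=1  hit=miss

== RESULT ==
[0, 2, 4, 5, 8, 9, 7, 1, 11]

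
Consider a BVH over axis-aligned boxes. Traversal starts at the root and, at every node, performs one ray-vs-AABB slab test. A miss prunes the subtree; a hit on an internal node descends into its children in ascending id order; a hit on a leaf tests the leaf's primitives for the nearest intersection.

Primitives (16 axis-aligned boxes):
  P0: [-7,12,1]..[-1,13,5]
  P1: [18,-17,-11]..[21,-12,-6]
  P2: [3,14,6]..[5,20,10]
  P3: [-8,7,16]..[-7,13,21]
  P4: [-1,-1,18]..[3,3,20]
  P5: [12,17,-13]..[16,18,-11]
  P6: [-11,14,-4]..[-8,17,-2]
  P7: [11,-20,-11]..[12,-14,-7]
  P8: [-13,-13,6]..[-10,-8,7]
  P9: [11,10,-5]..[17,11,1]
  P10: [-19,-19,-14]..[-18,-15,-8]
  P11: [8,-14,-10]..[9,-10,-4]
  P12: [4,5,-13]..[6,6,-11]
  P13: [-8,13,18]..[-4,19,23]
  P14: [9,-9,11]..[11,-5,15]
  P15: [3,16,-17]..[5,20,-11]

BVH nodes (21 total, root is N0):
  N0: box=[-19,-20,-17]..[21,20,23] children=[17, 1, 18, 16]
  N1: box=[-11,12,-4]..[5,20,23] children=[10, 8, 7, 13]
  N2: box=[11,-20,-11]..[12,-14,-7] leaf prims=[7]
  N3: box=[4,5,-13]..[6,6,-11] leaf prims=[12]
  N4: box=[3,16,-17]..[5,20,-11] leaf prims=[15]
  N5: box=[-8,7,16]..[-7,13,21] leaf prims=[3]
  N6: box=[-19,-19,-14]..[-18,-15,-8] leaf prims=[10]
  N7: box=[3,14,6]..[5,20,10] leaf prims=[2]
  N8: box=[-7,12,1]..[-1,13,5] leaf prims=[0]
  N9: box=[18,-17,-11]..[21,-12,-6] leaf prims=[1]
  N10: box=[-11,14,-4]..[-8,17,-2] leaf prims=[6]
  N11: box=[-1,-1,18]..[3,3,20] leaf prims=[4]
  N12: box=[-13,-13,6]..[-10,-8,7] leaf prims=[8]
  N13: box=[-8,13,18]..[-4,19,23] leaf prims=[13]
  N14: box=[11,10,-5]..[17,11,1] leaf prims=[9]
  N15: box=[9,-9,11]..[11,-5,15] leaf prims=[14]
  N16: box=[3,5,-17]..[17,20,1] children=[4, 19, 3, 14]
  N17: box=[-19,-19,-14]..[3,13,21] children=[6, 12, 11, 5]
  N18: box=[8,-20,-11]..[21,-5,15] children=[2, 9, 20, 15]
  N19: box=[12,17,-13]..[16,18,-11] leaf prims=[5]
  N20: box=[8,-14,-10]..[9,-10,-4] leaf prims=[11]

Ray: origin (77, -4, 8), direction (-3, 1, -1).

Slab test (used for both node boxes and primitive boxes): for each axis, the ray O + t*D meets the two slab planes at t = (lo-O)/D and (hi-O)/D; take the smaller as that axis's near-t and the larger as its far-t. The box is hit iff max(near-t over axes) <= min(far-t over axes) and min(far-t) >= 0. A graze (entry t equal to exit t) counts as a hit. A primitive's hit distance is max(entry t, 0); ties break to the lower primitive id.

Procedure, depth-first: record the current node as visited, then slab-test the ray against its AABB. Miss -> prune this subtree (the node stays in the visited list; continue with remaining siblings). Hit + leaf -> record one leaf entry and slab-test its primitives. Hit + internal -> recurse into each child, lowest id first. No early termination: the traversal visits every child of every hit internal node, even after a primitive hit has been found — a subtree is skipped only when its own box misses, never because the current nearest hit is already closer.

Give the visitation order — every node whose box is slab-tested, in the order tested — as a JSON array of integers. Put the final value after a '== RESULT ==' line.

Trace the traversal:
N0 x:[56/3,32] y:[-16,24] z:[-15,25] -> hit [56/3,24], descend [1, 16, 17, 18]
  N1 x:[24,88/3] y:[16,24] z:[-15,12] -> miss, prune
  N16 x:[20,74/3] y:[9,24] z:[7,25] -> hit [20,24], descend [3, 4, 14, 19]
    N3 x:[71/3,73/3] y:[9,10] z:[19,21] -> miss, prune
    N4 x:[24,74/3] y:[20,24] z:[19,25] -> hit [24,24] leaf, test {P15@t=24}
    N14 x:[20,22] y:[14,15] z:[7,13] -> miss, prune
    N19 x:[61/3,65/3] y:[21,22] z:[19,21] -> hit [21,21] leaf, test {P5@t=21}
  N17 x:[74/3,32] y:[-15,17] z:[-13,22] -> miss, prune
  N18 x:[56/3,23] y:[-16,-1] z:[-7,19] -> miss, prune

Visited [0, 1, 16, 3, 4, 14, 19, 17, 18]. Tests: 9 box, 2 leaf. Nearest: P5.

== RESULT ==
[0, 1, 16, 3, 4, 14, 19, 17, 18]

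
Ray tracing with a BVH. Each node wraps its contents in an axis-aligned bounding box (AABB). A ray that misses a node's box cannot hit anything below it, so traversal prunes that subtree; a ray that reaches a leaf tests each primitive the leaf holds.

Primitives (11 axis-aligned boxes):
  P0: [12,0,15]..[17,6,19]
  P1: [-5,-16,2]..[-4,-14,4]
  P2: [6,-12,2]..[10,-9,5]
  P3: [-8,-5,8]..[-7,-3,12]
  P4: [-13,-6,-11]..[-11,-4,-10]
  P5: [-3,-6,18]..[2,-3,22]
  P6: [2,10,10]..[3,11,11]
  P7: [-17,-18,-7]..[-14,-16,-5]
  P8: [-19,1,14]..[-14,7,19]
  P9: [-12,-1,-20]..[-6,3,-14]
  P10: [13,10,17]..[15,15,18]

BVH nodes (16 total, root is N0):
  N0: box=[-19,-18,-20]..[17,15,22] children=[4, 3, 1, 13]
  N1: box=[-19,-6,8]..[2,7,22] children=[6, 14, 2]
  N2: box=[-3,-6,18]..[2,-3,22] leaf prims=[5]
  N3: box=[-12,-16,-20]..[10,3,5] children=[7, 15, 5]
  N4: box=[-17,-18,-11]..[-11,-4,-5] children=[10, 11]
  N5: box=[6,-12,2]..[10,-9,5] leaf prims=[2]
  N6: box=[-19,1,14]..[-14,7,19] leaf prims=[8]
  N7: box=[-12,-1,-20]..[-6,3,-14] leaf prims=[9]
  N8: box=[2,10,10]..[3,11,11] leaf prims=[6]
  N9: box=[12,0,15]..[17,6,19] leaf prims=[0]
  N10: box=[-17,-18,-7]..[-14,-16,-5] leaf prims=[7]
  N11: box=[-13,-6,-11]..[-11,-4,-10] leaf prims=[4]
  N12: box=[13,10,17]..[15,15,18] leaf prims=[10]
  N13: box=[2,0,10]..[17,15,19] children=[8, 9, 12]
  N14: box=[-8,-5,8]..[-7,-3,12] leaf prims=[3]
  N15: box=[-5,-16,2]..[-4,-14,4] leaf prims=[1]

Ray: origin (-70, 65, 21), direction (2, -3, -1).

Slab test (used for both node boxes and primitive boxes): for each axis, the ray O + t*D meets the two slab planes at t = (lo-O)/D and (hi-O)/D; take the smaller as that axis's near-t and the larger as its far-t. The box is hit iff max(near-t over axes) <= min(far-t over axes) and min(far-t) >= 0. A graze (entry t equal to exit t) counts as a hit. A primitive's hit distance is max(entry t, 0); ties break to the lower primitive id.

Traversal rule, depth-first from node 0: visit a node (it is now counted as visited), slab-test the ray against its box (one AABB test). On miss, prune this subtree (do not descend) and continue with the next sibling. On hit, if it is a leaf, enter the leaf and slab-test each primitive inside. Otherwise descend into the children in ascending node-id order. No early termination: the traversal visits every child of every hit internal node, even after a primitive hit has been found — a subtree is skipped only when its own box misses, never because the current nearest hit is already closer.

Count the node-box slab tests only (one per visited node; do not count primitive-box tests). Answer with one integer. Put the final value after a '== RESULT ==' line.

Walk:
N0 x:[51/2,87/2] y:[50/3,83/3] z:[-1,41] -> hit [51/2,83/3], descend [1, 3, 4, 13]
  N1 x:[51/2,36] y:[58/3,71/3] z:[-1,13] -> miss, prune
  N3 x:[29,40] y:[62/3,27] z:[16,41] -> miss, prune
  N4 x:[53/2,59/2] y:[23,83/3] z:[26,32] -> hit [53/2,83/3], descend [10, 11]
    N10 x:[53/2,28] y:[27,83/3] z:[26,28] -> hit [27,83/3] leaf, test {P7@t=27}
    N11 x:[57/2,59/2] y:[23,71/3] z:[31,32] -> miss, prune
  N13 x:[36,87/2] y:[50/3,65/3] z:[2,11] -> miss, prune

Summary -> nodes [0, 1, 3, 4, 10, 11, 13]; box-tests=7; leaf-entries=1; first=P7

== RESULT ==
7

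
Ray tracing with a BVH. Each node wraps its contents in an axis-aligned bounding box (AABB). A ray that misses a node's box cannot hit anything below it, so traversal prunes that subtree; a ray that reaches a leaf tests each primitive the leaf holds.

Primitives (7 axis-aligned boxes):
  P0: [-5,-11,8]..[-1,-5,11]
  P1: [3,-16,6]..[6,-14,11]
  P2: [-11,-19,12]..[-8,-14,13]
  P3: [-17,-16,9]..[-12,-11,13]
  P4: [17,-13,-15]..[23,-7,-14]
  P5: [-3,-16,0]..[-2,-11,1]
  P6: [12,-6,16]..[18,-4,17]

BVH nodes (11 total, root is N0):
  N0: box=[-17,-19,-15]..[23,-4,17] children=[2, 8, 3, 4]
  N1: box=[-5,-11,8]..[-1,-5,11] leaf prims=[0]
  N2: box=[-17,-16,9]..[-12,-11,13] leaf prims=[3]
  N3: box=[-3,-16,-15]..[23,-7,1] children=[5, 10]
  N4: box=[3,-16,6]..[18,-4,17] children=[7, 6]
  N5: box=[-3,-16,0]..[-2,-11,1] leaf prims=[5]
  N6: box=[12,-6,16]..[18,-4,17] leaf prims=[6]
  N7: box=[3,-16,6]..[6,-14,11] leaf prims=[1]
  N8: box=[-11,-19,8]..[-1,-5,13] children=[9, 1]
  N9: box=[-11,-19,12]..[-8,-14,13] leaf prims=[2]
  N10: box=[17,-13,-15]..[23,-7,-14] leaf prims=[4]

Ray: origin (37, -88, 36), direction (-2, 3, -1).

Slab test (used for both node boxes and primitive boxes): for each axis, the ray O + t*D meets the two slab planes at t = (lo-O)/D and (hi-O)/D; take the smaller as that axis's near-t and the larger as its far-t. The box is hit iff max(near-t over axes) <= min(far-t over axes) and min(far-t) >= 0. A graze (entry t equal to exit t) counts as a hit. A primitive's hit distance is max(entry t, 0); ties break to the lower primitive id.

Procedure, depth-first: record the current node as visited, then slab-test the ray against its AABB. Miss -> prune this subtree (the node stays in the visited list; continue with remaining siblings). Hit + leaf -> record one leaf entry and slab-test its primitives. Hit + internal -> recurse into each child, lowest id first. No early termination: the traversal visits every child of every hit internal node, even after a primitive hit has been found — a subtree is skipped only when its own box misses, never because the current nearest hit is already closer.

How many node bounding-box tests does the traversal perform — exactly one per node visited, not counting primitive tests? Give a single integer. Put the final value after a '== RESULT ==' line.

Walk:
N0 x:[7,27] y:[23,28] z:[19,51] -> hit [23,27], descend [2, 3, 4, 8]
  N2 x:[49/2,27] y:[24,77/3] z:[23,27] -> hit [49/2,77/3] leaf, test {P3@t=49/2}
  N3 x:[7,20] y:[24,27] z:[35,51] -> miss, prune
  N4 x:[19/2,17] y:[24,28] z:[19,30] -> miss, prune
  N8 x:[19,24] y:[23,83/3] z:[23,28] -> hit [23,24], descend [1, 9]
    N1 x:[19,21] y:[77/3,83/3] z:[25,28] -> miss, prune
    N9 x:[45/2,24] y:[23,74/3] z:[23,24] -> hit [23,24] leaf, test {P2@t=23}

Visited [0, 2, 3, 4, 8, 1, 9]. Tests: 7 box, 2 leaf. Nearest: P2.

== RESULT ==
7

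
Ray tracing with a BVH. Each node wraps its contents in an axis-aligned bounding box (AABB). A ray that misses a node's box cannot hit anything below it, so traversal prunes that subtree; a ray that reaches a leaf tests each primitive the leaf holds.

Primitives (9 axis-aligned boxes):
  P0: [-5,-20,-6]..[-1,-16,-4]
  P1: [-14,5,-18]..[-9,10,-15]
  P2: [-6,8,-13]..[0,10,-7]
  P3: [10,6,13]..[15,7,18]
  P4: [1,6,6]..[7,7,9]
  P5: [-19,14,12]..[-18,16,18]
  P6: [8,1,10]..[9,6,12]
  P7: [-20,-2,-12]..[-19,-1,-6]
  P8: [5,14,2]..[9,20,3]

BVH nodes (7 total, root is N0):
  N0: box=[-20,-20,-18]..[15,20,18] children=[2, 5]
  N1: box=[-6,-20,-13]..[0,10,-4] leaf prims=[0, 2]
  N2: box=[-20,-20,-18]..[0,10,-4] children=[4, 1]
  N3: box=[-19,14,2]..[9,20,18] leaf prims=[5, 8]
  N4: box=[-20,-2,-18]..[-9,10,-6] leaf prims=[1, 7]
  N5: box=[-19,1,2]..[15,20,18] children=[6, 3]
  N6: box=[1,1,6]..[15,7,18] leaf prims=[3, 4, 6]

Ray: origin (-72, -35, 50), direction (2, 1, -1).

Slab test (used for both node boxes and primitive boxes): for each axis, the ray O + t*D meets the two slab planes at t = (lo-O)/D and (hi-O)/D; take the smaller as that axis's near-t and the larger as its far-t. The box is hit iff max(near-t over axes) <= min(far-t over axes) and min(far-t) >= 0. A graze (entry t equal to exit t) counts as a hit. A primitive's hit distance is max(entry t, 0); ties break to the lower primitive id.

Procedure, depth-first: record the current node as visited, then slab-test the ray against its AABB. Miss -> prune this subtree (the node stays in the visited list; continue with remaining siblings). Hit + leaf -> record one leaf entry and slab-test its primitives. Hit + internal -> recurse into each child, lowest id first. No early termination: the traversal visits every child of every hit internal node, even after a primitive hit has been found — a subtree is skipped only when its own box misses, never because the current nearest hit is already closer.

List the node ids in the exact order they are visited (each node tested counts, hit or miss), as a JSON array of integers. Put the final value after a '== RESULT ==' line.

Walk:
N0 x:[26,87/2] y:[15,55] z:[32,68] -> hit [32,87/2], descend [2, 5]
  N2 x:[26,36] y:[15,45] z:[54,68] -> miss, prune
  N5 x:[53/2,87/2] y:[36,55] z:[32,48] -> hit [36,87/2], descend [3, 6]
    N3 x:[53/2,81/2] y:[49,55] z:[32,48] -> miss, prune
    N6 x:[73/2,87/2] y:[36,42] z:[32,44] -> hit [73/2,42] leaf, test {P3(miss), P4(miss), P6@t=40}

Summary -> nodes [0, 2, 5, 3, 6]; box-tests=5; leaf-entries=1; first=P6

== RESULT ==
[0, 2, 5, 3, 6]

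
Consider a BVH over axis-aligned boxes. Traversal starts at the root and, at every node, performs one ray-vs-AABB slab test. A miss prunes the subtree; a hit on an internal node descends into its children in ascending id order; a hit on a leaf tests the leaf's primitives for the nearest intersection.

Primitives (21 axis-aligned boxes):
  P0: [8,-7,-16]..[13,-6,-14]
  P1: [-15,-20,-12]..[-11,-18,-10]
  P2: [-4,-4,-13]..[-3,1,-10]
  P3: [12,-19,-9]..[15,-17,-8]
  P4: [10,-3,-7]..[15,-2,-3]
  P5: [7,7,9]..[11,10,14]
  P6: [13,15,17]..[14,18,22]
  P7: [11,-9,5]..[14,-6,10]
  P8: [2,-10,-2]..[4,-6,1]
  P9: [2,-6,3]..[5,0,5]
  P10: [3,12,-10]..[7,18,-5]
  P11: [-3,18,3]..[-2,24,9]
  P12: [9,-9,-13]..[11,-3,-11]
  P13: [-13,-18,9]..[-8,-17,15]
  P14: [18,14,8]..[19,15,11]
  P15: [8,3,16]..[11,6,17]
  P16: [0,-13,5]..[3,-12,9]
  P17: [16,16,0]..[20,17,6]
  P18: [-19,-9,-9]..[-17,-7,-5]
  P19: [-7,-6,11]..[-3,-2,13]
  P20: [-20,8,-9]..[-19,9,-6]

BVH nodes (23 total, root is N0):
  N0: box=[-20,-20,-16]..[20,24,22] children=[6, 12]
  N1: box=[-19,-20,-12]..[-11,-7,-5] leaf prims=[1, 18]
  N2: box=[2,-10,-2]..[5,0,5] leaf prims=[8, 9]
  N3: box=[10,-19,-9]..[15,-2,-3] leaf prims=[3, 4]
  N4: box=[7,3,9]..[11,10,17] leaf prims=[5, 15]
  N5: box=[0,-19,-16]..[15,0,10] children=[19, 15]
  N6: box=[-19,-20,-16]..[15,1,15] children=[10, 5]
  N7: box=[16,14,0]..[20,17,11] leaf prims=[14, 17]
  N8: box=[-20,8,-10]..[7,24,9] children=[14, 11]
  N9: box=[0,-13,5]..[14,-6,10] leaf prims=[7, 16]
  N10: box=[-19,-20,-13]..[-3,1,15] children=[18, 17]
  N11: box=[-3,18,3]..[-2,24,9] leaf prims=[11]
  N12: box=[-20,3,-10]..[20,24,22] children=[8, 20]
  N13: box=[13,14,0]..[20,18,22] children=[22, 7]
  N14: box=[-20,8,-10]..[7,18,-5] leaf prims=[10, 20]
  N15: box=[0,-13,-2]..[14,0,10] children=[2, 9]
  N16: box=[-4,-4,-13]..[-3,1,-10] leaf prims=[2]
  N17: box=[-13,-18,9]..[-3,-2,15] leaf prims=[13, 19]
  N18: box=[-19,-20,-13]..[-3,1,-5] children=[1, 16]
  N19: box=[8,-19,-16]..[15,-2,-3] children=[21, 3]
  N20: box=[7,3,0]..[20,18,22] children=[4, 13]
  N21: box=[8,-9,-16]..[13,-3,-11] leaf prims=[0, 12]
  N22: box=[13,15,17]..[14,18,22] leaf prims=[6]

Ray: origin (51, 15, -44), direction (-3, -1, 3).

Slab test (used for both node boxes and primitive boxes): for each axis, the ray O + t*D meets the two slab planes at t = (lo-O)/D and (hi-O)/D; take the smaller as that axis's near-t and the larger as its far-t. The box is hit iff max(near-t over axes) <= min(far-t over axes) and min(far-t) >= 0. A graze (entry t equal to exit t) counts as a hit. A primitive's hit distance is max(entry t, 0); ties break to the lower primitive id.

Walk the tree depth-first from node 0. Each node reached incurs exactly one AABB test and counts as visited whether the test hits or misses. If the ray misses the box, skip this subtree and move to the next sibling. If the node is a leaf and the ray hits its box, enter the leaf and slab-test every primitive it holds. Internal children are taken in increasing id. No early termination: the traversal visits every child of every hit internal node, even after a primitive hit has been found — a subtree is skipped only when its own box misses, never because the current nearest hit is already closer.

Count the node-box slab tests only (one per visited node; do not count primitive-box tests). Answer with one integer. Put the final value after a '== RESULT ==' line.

Trace the traversal:
N0 x:[31/3,71/3] y:[-9,35] z:[28/3,22] -> hit [31/3,22], descend [6, 12]
  N6 x:[12,70/3] y:[14,35] z:[28/3,59/3] -> hit [14,59/3], descend [5, 10]
    N5 x:[12,17] y:[15,34] z:[28/3,18] -> hit [15,17], descend [15, 19]
      N15 x:[37/3,17] y:[15,28] z:[14,18] -> hit [15,17], descend [2, 9]
        N2 x:[46/3,49/3] y:[15,25] z:[14,49/3] -> hit [46/3,49/3] leaf, test {P8(miss), P9@t=47/3}
        N9 x:[37/3,17] y:[21,28] z:[49/3,18] -> miss, prune
      N19 x:[12,43/3] y:[17,34] z:[28/3,41/3] -> miss, prune
    N10 x:[18,70/3] y:[14,35] z:[31/3,59/3] -> hit [18,59/3], descend [17, 18]
      N17 x:[18,64/3] y:[17,33] z:[53/3,59/3] -> hit [18,59/3] leaf, test {P13(miss), P19@t=55/3}
      N18 x:[18,70/3] y:[14,35] z:[31/3,13] -> miss, prune
  N12 x:[31/3,71/3] y:[-9,12] z:[34/3,22] -> hit [34/3,12], descend [8, 20]
    N8 x:[44/3,71/3] y:[-9,7] z:[34/3,53/3] -> miss, prune
    N20 x:[31/3,44/3] y:[-3,12] z:[44/3,22] -> miss, prune

Summary -> nodes [0, 6, 5, 15, 2, 9, 19, 10, 17, 18, 12, 8, 20]; box-tests=13; leaf-entries=2; first=P9

== RESULT ==
13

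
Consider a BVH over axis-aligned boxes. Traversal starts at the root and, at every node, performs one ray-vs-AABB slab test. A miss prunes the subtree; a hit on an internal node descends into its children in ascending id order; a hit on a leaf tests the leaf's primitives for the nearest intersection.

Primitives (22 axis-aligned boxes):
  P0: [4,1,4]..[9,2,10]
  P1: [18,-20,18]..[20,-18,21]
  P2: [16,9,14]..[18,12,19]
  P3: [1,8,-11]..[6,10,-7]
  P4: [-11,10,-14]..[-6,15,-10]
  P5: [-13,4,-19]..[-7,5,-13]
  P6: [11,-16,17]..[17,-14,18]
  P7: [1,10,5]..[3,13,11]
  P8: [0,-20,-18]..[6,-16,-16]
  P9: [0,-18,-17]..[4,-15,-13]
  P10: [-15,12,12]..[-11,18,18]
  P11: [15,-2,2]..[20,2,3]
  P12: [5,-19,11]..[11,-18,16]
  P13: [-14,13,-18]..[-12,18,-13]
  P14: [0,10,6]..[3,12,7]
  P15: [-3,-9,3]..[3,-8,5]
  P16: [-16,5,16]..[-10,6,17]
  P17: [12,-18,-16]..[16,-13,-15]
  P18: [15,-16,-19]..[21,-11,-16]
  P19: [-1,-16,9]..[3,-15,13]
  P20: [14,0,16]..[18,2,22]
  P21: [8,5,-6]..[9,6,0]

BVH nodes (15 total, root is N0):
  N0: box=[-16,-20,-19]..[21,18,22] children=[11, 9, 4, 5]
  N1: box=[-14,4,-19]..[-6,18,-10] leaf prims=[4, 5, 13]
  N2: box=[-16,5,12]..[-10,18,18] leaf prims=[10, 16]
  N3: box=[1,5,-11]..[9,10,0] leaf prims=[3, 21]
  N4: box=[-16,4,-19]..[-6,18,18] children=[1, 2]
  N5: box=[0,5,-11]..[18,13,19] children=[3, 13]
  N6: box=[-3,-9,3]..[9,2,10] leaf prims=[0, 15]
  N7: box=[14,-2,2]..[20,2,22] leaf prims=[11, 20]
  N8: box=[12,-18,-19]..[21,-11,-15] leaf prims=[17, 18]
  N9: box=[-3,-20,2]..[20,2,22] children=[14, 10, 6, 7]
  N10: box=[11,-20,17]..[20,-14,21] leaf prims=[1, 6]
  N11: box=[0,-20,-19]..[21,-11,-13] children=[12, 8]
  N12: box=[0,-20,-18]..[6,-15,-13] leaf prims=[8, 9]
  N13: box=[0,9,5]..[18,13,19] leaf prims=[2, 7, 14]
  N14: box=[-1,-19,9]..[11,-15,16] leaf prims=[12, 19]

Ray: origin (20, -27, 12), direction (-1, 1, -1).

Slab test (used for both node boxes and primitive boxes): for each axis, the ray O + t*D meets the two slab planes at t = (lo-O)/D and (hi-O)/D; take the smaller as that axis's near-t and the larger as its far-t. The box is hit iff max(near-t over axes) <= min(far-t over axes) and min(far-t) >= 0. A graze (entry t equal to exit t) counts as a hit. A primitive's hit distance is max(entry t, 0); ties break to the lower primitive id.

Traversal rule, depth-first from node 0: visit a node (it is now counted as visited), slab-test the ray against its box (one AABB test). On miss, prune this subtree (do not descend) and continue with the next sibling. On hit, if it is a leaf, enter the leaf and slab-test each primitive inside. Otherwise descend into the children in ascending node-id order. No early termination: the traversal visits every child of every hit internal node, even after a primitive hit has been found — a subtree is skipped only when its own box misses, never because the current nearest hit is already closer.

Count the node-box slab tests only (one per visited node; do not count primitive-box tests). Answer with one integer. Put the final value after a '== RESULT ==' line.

Walk:
N0 x:[-1,36] y:[7,45] z:[-10,31] -> hit [7,31], descend [4, 5, 9, 11]
  N4 x:[26,36] y:[31,45] z:[-6,31] -> hit [31,31], descend [1, 2]
    N1 x:[26,34] y:[31,45] z:[22,31] -> hit [31,31] leaf, test {P4(miss), P5@t=31, P13(miss)}
    N2 x:[30,36] y:[32,45] z:[-6,0] -> miss, prune
  N5 x:[2,20] y:[32,40] z:[-7,23] -> miss, prune
  N9 x:[0,23] y:[7,29] z:[-10,10] -> hit [7,10], descend [6, 7, 10, 14]
    N6 x:[11,23] y:[18,29] z:[2,9] -> miss, prune
    N7 x:[0,6] y:[25,29] z:[-10,10] -> miss, prune
    N10 x:[0,9] y:[7,13] z:[-9,-5] -> miss, prune
    N14 x:[9,21] y:[8,12] z:[-4,3] -> miss, prune
  N11 x:[-1,20] y:[7,16] z:[25,31] -> miss, prune

order=[0, 4, 1, 2, 5, 9, 6, 7, 10, 14, 11]  |boxes|=11  |leaves|=1  hit=P5

== RESULT ==
11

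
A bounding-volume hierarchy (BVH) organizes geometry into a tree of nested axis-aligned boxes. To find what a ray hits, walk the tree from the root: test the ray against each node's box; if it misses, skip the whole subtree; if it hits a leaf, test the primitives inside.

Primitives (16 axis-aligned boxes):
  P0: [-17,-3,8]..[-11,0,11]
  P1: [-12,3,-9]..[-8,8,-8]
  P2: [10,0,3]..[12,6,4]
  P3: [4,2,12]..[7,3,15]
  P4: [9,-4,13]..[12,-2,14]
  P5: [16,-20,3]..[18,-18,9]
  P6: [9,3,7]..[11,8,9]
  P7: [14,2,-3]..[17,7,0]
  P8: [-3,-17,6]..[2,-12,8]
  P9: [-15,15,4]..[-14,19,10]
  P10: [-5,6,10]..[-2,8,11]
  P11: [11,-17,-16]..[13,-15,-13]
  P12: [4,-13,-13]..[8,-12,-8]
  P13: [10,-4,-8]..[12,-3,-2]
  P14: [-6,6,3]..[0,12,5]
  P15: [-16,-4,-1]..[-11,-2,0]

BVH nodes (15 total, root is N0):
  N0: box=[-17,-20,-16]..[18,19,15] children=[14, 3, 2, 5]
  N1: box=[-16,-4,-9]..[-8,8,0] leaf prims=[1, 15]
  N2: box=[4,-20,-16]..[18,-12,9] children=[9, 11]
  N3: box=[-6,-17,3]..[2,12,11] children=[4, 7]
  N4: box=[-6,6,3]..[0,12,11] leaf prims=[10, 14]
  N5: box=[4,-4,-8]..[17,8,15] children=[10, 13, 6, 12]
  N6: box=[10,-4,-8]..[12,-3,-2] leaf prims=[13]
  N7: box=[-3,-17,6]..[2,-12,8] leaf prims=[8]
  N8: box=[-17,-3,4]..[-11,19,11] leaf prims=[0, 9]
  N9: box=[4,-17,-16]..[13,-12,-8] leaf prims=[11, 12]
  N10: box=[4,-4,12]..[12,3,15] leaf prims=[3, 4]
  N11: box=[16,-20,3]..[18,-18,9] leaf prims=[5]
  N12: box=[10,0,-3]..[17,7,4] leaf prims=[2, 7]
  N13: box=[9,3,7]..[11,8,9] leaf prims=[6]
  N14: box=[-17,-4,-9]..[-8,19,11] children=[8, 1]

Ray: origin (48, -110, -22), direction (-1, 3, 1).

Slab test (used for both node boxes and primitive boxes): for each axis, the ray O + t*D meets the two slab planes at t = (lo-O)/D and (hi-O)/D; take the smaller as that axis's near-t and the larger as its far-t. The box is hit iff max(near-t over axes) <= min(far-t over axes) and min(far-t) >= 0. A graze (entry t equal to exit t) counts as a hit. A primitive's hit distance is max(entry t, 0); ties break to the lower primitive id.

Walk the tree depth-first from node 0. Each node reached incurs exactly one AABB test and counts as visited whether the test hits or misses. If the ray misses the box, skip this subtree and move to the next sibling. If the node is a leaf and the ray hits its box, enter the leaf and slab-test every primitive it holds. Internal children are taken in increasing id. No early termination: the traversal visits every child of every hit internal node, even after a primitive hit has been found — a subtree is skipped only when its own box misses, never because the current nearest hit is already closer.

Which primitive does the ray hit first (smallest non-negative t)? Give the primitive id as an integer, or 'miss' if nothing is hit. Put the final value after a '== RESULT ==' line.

Walk:
N0 x:[30,65] y:[30,43] z:[6,37] -> hit [30,37], descend [2, 3, 5, 14]
  N2 x:[30,44] y:[30,98/3] z:[6,31] -> hit [30,31], descend [9, 11]
    N9 x:[35,44] y:[31,98/3] z:[6,14] -> miss, prune
    N11 x:[30,32] y:[30,92/3] z:[25,31] -> hit [30,92/3] leaf, test {P5@t=30}
  N3 x:[46,54] y:[31,122/3] z:[25,33] -> miss, prune
  N5 x:[31,44] y:[106/3,118/3] z:[14,37] -> hit [106/3,37], descend [6, 10, 12, 13]
    N6 x:[36,38] y:[106/3,107/3] z:[14,20] -> miss, prune
    N10 x:[36,44] y:[106/3,113/3] z:[34,37] -> hit [36,37] leaf, test {P3(miss), P4@t=36}
    N12 x:[31,38] y:[110/3,39] z:[19,26] -> miss, prune
    N13 x:[37,39] y:[113/3,118/3] z:[29,31] -> miss, prune
  N14 x:[56,65] y:[106/3,43] z:[13,33] -> miss, prune

order=[0, 2, 9, 11, 3, 5, 6, 10, 12, 13, 14]  |boxes|=11  |leaves|=2  hit=P5

== RESULT ==
5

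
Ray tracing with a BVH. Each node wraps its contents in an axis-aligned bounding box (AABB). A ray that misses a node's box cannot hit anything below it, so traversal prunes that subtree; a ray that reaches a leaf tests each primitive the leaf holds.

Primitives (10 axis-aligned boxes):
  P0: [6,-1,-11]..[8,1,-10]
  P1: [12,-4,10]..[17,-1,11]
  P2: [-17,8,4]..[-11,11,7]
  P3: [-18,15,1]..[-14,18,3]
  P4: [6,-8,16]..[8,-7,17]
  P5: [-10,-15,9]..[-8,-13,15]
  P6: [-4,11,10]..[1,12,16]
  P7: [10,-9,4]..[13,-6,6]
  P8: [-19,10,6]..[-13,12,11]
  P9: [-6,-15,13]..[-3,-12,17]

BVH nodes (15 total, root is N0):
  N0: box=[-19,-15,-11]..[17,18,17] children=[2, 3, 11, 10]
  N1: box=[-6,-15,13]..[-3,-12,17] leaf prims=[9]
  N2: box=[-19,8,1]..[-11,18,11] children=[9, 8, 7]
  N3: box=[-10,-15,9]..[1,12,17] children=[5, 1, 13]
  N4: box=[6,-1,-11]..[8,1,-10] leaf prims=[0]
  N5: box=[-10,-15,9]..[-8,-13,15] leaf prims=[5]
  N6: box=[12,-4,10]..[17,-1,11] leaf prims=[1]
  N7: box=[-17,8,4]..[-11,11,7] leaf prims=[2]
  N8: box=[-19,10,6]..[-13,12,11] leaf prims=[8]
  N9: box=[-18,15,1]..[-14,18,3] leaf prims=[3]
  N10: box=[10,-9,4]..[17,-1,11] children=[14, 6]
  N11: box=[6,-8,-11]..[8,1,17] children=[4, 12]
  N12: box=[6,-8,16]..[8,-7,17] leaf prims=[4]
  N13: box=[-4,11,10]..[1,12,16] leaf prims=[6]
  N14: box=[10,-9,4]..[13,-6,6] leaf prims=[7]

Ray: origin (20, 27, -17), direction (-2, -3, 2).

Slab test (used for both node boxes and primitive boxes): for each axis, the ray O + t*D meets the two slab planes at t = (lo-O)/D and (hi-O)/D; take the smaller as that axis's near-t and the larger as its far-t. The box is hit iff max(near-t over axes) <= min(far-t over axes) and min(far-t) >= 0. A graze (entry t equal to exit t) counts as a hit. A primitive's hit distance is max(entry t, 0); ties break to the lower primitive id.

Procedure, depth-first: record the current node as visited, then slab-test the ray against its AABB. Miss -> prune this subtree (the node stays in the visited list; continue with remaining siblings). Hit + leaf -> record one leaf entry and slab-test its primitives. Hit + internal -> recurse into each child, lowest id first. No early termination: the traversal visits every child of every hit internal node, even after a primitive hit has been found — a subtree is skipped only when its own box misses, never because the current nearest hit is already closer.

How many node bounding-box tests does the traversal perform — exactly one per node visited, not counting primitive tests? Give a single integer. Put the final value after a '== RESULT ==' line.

Traverse from the root:
N0 x:[3/2,39/2] y:[3,14] z:[3,17] -> hit [3,14], descend [2, 3, 10, 11]
  N2 x:[31/2,39/2] y:[3,19/3] z:[9,14] -> miss, prune
  N3 x:[19/2,15] y:[5,14] z:[13,17] -> hit [13,14], descend [1, 5, 13]
    N1 x:[23/2,13] y:[13,14] z:[15,17] -> miss, prune
    N5 x:[14,15] y:[40/3,14] z:[13,16] -> hit [14,14] leaf, test {P5@t=14}
    N13 x:[19/2,12] y:[5,16/3] z:[27/2,33/2] -> miss, prune
  N10 x:[3/2,5] y:[28/3,12] z:[21/2,14] -> miss, prune
  N11 x:[6,7] y:[26/3,35/3] z:[3,17] -> miss, prune

Summary -> nodes [0, 2, 3, 1, 5, 13, 10, 11]; box-tests=8; leaf-entries=1; first=P5

== RESULT ==
8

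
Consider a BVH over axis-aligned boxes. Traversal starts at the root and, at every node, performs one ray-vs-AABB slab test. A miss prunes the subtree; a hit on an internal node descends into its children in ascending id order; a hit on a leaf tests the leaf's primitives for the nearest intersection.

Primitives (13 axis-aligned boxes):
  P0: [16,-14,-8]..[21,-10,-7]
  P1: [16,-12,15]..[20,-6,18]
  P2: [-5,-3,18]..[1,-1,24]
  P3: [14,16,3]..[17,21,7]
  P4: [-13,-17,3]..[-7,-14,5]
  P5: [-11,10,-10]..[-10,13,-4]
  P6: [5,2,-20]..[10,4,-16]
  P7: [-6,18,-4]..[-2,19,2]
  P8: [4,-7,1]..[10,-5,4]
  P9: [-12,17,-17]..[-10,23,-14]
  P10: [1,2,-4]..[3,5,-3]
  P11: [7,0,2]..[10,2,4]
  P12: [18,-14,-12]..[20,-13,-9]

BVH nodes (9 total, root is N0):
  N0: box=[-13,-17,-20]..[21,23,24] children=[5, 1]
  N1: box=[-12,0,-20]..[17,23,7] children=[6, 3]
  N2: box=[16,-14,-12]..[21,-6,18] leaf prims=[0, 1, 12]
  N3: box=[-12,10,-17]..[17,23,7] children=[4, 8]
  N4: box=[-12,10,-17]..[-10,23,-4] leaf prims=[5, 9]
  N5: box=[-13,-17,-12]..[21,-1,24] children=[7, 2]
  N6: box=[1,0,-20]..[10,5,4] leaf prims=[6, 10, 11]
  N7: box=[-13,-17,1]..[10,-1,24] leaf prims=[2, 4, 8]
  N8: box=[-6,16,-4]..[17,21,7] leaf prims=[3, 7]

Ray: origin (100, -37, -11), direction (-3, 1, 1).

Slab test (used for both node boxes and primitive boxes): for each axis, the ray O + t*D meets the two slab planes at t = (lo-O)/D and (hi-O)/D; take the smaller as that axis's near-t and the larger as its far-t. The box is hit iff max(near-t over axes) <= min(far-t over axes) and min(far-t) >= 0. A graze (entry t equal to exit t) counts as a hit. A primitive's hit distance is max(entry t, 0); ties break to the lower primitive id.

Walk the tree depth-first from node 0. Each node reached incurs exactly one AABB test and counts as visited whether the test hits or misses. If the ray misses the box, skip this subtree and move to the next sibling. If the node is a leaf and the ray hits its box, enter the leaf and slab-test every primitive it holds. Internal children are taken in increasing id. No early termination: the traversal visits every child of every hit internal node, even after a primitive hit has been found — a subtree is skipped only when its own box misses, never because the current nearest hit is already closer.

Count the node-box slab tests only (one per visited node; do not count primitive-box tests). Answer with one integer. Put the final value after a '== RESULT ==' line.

Traverse from the root:
N0 x:[79/3,113/3] y:[20,60] z:[-9,35] -> hit [79/3,35], descend [1, 5]
  N1 x:[83/3,112/3] y:[37,60] z:[-9,18] -> miss, prune
  N5 x:[79/3,113/3] y:[20,36] z:[-1,35] -> hit [79/3,35], descend [2, 7]
    N2 x:[79/3,28] y:[23,31] z:[-1,29] -> hit [79/3,28] leaf, test {P0(miss), P1@t=80/3, P12(miss)}
    N7 x:[30,113/3] y:[20,36] z:[12,35] -> hit [30,35] leaf, test {P2@t=34, P4(miss), P8(miss)}

order=[0, 1, 5, 2, 7]  |boxes|=5  |leaves|=2  hit=P1

== RESULT ==
5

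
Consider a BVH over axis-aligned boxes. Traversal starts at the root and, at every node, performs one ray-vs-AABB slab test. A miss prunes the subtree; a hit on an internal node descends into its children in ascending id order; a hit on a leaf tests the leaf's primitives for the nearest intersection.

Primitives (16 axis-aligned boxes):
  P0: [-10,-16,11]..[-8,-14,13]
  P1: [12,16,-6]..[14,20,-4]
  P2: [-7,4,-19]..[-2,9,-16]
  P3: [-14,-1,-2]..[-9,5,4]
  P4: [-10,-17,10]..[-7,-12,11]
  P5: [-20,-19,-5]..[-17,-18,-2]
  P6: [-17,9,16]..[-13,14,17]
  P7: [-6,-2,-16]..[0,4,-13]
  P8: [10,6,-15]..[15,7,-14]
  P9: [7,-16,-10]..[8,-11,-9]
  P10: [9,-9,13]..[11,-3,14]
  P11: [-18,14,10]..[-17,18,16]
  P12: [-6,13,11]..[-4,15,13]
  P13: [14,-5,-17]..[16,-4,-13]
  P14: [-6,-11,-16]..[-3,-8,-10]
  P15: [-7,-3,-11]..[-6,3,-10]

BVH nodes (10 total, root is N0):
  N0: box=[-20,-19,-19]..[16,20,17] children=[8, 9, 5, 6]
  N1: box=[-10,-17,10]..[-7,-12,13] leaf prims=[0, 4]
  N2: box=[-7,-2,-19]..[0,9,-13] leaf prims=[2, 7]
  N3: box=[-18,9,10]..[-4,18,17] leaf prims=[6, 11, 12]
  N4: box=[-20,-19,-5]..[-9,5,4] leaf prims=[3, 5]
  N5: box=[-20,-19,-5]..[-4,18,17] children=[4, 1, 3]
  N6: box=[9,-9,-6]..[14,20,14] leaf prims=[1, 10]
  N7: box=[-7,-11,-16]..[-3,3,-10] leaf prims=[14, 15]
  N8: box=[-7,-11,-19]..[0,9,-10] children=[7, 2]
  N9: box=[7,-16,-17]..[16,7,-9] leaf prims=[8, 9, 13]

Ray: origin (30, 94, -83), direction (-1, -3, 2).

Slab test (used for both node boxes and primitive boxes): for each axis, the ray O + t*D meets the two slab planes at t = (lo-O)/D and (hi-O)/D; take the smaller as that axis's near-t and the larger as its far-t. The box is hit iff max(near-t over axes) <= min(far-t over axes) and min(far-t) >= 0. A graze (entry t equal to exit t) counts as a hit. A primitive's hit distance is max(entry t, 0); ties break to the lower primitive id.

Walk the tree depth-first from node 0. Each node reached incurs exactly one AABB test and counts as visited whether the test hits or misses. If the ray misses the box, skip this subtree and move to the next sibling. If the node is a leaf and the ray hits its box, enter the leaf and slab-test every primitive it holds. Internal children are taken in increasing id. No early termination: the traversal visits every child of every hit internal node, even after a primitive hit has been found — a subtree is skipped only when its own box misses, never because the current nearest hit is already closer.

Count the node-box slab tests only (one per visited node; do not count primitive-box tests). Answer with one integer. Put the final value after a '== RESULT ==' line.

Walk:
N0 x:[14,50] y:[74/3,113/3] z:[32,50] -> hit [32,113/3], descend [5, 6, 8, 9]
  N5 x:[34,50] y:[76/3,113/3] z:[39,50] -> miss, prune
  N6 x:[16,21] y:[74/3,103/3] z:[77/2,97/2] -> miss, prune
  N8 x:[30,37] y:[85/3,35] z:[32,73/2] -> hit [32,35], descend [2, 7]
    N2 x:[30,37] y:[85/3,32] z:[32,35] -> hit [32,32] leaf, test {P2(miss), P7(miss)}
    N7 x:[33,37] y:[91/3,35] z:[67/2,73/2] -> hit [67/2,35] leaf, test {P14@t=34, P15(miss)}
  N9 x:[14,23] y:[29,110/3] z:[33,37] -> miss, prune

Summary -> nodes [0, 5, 6, 8, 2, 7, 9]; box-tests=7; leaf-entries=2; first=P14

== RESULT ==
7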